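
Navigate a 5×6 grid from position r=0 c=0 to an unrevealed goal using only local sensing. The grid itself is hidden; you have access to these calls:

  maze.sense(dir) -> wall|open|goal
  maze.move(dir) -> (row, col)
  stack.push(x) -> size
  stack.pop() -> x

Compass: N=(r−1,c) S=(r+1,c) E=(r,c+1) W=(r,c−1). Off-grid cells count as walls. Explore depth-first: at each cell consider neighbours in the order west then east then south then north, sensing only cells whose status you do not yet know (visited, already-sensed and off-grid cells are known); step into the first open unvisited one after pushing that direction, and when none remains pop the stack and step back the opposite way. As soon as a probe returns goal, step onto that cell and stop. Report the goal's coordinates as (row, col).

·→ maze.sense(dir=east)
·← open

·→ stack.push(x=east)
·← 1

·→ maze.move(dir=east)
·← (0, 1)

·→ maze.sense(dir=east)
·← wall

·→ maze.sense(dir=south)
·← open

·→ stack.push(x=south)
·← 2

·→ maze.move(dir=south)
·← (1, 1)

·→ maze.sense(dir=west)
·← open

·→ stack.push(x=west)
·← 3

·→ maze.move(dir=west)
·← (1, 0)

·→ maze.sense(dir=south)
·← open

·→ stack.push(x=south)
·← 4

·→ maze.move(dir=south)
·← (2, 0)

·→ maze.sense(dir=east)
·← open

·→ stack.push(x=east)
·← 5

·→ maze.move(dir=east)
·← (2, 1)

·→ maze.sense(dir=east)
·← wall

·→ maze.sense(dir=south)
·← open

·→ stack.push(x=south)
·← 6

·→ maze.move(dir=south)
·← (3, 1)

·→ maze.sense(dir=west)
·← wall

·→ maze.sense(dir=east)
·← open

·→ stack.push(x=east)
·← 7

·→ maze.move(dir=east)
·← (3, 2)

·→ maze.sense(dir=east)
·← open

·→ stack.push(x=east)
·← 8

·→ maze.move(dir=east)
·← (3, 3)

·→ maze.sense(dir=east)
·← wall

·→ maze.sense(dir=south)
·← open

·→ stack.push(x=south)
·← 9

·→ maze.move(dir=south)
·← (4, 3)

·→ maze.sense(dir=west)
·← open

·→ stack.push(x=west)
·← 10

·→ maze.move(dir=west)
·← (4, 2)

·→ maze.sense(dir=west)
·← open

·→ stack.push(x=west)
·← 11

·→ maze.move(dir=west)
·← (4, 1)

·→ maze.sense(dir=west)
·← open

·→ stack.push(x=west)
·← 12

·→ maze.move(dir=west)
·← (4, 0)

·→ stack.pop()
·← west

·→ maze.move(dir=east)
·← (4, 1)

·→ stack.pop()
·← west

·→ maze.move(dir=east)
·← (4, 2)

·→ stack.pop()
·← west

·→ maze.move(dir=east)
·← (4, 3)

·→ maze.sense(dir=east)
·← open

·→ stack.push(x=east)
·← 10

·→ maze.move(dir=east)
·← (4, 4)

·→ maze.sense(dir=east)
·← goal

·→ maze.move(dir=east)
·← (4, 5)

Answer: (4, 5)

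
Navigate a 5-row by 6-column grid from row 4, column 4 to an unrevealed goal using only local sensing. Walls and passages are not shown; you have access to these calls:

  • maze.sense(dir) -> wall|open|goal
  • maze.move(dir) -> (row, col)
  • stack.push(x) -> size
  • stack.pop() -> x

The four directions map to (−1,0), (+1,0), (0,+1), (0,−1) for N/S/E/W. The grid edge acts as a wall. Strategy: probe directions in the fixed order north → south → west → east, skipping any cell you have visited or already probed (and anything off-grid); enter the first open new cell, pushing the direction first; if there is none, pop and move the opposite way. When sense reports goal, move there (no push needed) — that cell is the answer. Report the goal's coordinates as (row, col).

·→ sense(dir=north)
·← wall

·→ sense(dir=west)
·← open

·→ push(x=west)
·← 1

·→ move(dir=west)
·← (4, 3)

·→ sense(dir=north)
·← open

·→ push(x=north)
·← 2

·→ move(dir=north)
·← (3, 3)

·→ sense(dir=north)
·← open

·→ push(x=north)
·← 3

·→ move(dir=north)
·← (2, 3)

·→ sense(dir=north)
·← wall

·→ sense(dir=west)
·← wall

·→ sense(dir=east)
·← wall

·→ pop()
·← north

·→ move(dir=south)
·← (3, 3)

·→ sense(dir=west)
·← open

·→ push(x=west)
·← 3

·→ move(dir=west)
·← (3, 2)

·→ sense(dir=south)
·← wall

·→ sense(dir=west)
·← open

·→ push(x=west)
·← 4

·→ move(dir=west)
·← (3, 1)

·→ sense(dir=north)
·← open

·→ push(x=north)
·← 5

·→ move(dir=north)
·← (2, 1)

·→ sense(dir=north)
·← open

·→ push(x=north)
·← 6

·→ move(dir=north)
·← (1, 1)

·→ sense(dir=north)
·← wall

·→ sense(dir=west)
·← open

·→ push(x=west)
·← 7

·→ move(dir=west)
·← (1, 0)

·→ sense(dir=north)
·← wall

·→ sense(dir=south)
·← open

·→ push(x=south)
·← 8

·→ move(dir=south)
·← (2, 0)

·→ sense(dir=south)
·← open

·→ push(x=south)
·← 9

·→ move(dir=south)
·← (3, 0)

·→ sense(dir=south)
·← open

·→ push(x=south)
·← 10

·→ move(dir=south)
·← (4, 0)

·→ sense(dir=east)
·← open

·→ push(x=east)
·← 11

·→ move(dir=east)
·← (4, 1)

·→ pop()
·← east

·→ move(dir=west)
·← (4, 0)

·→ pop()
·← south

·→ move(dir=north)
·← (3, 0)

·→ pop()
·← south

·→ move(dir=north)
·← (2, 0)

·→ pop()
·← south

·→ move(dir=north)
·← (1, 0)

·→ pop()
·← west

·→ move(dir=east)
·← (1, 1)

·→ sense(dir=east)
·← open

·→ push(x=east)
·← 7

·→ move(dir=east)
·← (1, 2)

·→ sense(dir=north)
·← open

·→ push(x=north)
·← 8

·→ move(dir=north)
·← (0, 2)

·→ sense(dir=east)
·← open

·→ push(x=east)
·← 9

·→ move(dir=east)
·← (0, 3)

·→ sense(dir=east)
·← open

·→ push(x=east)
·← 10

·→ move(dir=east)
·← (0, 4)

·→ sense(dir=south)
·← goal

·→ move(dir=south)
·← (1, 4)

Answer: (1, 4)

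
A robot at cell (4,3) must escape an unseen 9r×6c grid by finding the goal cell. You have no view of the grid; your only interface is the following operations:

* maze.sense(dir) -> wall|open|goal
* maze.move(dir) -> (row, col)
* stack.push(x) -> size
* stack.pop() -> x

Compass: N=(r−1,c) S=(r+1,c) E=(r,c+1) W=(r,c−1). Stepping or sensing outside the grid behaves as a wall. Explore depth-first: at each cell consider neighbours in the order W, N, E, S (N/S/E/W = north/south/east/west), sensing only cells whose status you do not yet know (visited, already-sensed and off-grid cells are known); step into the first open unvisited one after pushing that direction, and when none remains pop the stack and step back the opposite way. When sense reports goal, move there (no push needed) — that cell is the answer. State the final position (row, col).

Calling sense using dir='west', and observe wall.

Invoking sense using dir='north', — result: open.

Using push using x='north', which returns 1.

I use move using dir='north', and get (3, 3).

Next I call sense using dir='west', and get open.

I invoke push using x='west', yielding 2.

Invoking move using dir='west', giving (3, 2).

I use sense using dir='west', and observe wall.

Using sense using dir='north', — result: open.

I run push using x='north', giving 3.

Now I run move using dir='north', — result: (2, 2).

Invoking sense using dir='west', and see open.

I invoke push using x='west', yielding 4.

Now I run move using dir='west', giving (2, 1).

I try sense using dir='west', and get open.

I use push using x='west', and get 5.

I run move using dir='west', giving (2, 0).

Invoking sense using dir='north', giving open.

Using push using x='north', and get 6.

Calling move using dir='north', giving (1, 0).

Then sense using dir='north', : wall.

I try sense using dir='east', and see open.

I invoke push using x='east', → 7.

Then move using dir='east', giving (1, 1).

I run sense using dir='north', — result: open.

Now I run push using x='north', — result: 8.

Then move using dir='north', — result: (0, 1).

Invoking sense using dir='east', giving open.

I use push using x='east', yielding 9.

Calling move using dir='east', and get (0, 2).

Then sense using dir='east', → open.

Invoking push using x='east', → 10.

I try move using dir='east', : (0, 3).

Invoking sense using dir='east', : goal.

I try move using dir='east', giving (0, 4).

Answer: (0, 4)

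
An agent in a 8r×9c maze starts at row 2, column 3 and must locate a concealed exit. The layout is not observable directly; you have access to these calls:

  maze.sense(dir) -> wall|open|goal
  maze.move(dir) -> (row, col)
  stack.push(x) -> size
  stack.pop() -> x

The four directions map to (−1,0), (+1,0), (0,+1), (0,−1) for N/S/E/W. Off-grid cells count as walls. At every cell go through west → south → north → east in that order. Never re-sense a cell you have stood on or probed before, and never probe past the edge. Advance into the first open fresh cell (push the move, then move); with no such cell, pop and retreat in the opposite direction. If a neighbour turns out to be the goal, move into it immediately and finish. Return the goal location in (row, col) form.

-> maze.sense(dir=west)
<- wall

-> maze.sense(dir=south)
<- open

-> stack.push(x=south)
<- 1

-> maze.move(dir=south)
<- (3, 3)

-> maze.sense(dir=west)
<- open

-> stack.push(x=west)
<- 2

-> maze.move(dir=west)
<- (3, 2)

-> maze.sense(dir=west)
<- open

-> stack.push(x=west)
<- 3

-> maze.move(dir=west)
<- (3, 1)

-> maze.sense(dir=west)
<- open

-> stack.push(x=west)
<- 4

-> maze.move(dir=west)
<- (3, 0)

-> maze.sense(dir=south)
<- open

-> stack.push(x=south)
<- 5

-> maze.move(dir=south)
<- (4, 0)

-> maze.sense(dir=south)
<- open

-> stack.push(x=south)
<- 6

-> maze.move(dir=south)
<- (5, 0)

-> maze.sense(dir=south)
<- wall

-> maze.sense(dir=east)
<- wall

-> stack.pop()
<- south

-> maze.move(dir=north)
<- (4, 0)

-> maze.sense(dir=east)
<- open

-> stack.push(x=east)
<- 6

-> maze.move(dir=east)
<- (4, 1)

-> maze.sense(dir=east)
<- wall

-> stack.pop()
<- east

-> maze.move(dir=west)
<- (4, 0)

-> stack.pop()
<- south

-> maze.move(dir=north)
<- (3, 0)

-> maze.sense(dir=north)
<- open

-> stack.push(x=north)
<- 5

-> maze.move(dir=north)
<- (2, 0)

-> maze.sense(dir=north)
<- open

-> stack.push(x=north)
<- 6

-> maze.move(dir=north)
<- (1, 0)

-> maze.sense(dir=north)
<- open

-> stack.push(x=north)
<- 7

-> maze.move(dir=north)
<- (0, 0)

-> maze.sense(dir=east)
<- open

-> stack.push(x=east)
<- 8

-> maze.move(dir=east)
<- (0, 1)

-> maze.sense(dir=south)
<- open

-> stack.push(x=south)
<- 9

-> maze.move(dir=south)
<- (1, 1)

-> maze.sense(dir=south)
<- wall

-> maze.sense(dir=east)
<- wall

-> stack.pop()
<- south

-> maze.move(dir=north)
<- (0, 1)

-> maze.sense(dir=east)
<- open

-> stack.push(x=east)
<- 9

-> maze.move(dir=east)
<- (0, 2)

-> maze.sense(dir=east)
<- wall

-> stack.pop()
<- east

-> maze.move(dir=west)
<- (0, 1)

-> stack.pop()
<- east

-> maze.move(dir=west)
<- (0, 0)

-> stack.pop()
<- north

-> maze.move(dir=south)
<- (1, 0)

-> stack.pop()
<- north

-> maze.move(dir=south)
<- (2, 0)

-> stack.pop()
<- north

-> maze.move(dir=south)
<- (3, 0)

-> stack.pop()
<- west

-> maze.move(dir=east)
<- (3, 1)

-> stack.pop()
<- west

-> maze.move(dir=east)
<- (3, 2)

-> stack.pop()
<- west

-> maze.move(dir=east)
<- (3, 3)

-> maze.sense(dir=south)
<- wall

-> maze.sense(dir=east)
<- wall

-> stack.pop()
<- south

-> maze.move(dir=north)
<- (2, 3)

-> maze.sense(dir=north)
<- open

-> stack.push(x=north)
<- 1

-> maze.move(dir=north)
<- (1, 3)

-> maze.sense(dir=east)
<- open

-> stack.push(x=east)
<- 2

-> maze.move(dir=east)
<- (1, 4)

-> maze.sense(dir=south)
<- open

-> stack.push(x=south)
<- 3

-> maze.move(dir=south)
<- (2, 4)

-> maze.sense(dir=east)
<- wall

-> stack.pop()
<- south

-> maze.move(dir=north)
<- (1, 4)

-> maze.sense(dir=north)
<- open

-> stack.push(x=north)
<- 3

-> maze.move(dir=north)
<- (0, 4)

-> maze.sense(dir=east)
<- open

-> stack.push(x=east)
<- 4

-> maze.move(dir=east)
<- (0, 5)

-> maze.sense(dir=south)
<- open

-> stack.push(x=south)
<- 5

-> maze.move(dir=south)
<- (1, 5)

-> maze.sense(dir=east)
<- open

-> stack.push(x=east)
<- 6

-> maze.move(dir=east)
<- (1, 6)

-> maze.sense(dir=south)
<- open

-> stack.push(x=south)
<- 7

-> maze.move(dir=south)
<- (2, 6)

-> maze.sense(dir=south)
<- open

-> stack.push(x=south)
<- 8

-> maze.move(dir=south)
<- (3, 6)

-> maze.sense(dir=west)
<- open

-> stack.push(x=west)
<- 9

-> maze.move(dir=west)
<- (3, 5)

-> maze.sense(dir=south)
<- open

-> stack.push(x=south)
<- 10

-> maze.move(dir=south)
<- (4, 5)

-> maze.sense(dir=west)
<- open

-> stack.push(x=west)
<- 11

-> maze.move(dir=west)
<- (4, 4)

-> maze.sense(dir=south)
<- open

-> stack.push(x=south)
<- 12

-> maze.move(dir=south)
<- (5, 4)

-> maze.sense(dir=west)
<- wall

-> maze.sense(dir=south)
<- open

-> stack.push(x=south)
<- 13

-> maze.move(dir=south)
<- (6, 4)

-> maze.sense(dir=west)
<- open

-> stack.push(x=west)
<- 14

-> maze.move(dir=west)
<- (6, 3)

-> maze.sense(dir=west)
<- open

-> stack.push(x=west)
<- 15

-> maze.move(dir=west)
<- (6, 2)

-> maze.sense(dir=west)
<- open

-> stack.push(x=west)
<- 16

-> maze.move(dir=west)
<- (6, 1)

-> maze.sense(dir=south)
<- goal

-> maze.move(dir=south)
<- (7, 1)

Answer: (7, 1)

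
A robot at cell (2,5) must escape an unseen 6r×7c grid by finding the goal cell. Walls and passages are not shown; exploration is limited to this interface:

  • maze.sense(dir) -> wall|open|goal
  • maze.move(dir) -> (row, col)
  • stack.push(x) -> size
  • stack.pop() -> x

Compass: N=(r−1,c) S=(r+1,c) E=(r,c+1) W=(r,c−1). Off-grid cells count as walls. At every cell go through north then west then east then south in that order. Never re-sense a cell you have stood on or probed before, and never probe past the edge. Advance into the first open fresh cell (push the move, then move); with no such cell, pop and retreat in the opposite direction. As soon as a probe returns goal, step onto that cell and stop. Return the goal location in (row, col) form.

> sense dir=north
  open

> push x=north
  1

> move dir=north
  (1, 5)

> sense dir=north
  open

> push x=north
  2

> move dir=north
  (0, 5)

> sense dir=west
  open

> push x=west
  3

> move dir=west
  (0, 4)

> sense dir=west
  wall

> sense dir=south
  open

> push x=south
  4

> move dir=south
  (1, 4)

> sense dir=west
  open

> push x=west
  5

> move dir=west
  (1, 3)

> sense dir=west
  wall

> sense dir=south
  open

> push x=south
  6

> move dir=south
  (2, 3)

> sense dir=west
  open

> push x=west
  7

> move dir=west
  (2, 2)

> sense dir=west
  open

> push x=west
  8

> move dir=west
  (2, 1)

> sense dir=north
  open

> push x=north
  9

> move dir=north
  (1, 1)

> sense dir=north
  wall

> sense dir=west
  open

> push x=west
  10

> move dir=west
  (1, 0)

> sense dir=north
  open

> push x=north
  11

> move dir=north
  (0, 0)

> pop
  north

> move dir=south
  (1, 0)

> sense dir=south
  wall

> pop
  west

> move dir=east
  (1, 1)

> pop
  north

> move dir=south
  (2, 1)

> sense dir=south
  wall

> pop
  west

> move dir=east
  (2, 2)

> sense dir=south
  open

> push x=south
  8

> move dir=south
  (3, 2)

> sense dir=east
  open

> push x=east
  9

> move dir=east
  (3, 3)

> sense dir=east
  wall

> sense dir=south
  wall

> pop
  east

> move dir=west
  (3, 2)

> sense dir=south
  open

> push x=south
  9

> move dir=south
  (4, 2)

> sense dir=west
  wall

> sense dir=south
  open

> push x=south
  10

> move dir=south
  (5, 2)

> sense dir=west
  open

> push x=west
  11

> move dir=west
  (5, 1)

> sense dir=west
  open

> push x=west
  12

> move dir=west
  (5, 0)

> sense dir=north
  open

> push x=north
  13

> move dir=north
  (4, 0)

> sense dir=north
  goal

> move dir=north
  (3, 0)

Answer: (3, 0)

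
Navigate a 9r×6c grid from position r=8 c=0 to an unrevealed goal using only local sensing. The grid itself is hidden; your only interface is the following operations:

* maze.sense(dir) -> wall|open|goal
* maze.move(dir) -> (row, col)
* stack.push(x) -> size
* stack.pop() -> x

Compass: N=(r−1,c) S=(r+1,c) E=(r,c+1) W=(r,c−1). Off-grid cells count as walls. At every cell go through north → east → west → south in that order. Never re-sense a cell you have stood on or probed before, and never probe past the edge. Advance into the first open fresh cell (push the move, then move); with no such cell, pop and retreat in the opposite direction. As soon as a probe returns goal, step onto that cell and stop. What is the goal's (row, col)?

CALL maze.sense[dir: north]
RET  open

CALL stack.push[x: north]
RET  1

CALL maze.move[dir: north]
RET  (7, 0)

CALL maze.sense[dir: north]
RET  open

CALL stack.push[x: north]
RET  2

CALL maze.move[dir: north]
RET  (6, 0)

CALL maze.sense[dir: north]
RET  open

CALL stack.push[x: north]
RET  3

CALL maze.move[dir: north]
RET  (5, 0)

CALL maze.sense[dir: north]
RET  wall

CALL maze.sense[dir: east]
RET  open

CALL stack.push[x: east]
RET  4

CALL maze.move[dir: east]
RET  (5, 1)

CALL maze.sense[dir: north]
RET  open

CALL stack.push[x: north]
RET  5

CALL maze.move[dir: north]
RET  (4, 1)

CALL maze.sense[dir: north]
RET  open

CALL stack.push[x: north]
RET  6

CALL maze.move[dir: north]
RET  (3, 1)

CALL maze.sense[dir: north]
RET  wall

CALL maze.sense[dir: east]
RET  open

CALL stack.push[x: east]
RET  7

CALL maze.move[dir: east]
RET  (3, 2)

CALL maze.sense[dir: north]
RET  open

CALL stack.push[x: north]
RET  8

CALL maze.move[dir: north]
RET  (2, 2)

CALL maze.sense[dir: north]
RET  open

CALL stack.push[x: north]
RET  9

CALL maze.move[dir: north]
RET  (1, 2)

CALL maze.sense[dir: north]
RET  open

CALL stack.push[x: north]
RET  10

CALL maze.move[dir: north]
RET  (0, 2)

CALL maze.sense[dir: east]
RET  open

CALL stack.push[x: east]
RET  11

CALL maze.move[dir: east]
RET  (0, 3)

CALL maze.sense[dir: east]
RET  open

CALL stack.push[x: east]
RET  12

CALL maze.move[dir: east]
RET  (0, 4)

CALL maze.sense[dir: east]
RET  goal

CALL maze.move[dir: east]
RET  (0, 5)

Answer: (0, 5)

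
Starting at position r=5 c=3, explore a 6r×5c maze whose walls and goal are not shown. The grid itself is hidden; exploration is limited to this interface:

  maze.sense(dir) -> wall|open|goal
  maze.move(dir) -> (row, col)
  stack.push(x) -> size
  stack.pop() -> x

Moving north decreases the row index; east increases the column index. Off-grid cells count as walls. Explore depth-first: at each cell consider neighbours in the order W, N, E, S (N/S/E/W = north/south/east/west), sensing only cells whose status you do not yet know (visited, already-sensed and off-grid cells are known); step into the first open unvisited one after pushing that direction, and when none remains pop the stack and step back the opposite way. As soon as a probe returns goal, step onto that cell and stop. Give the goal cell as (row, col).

# 1. maze.sense(dir=west) => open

# 2. stack.push(x=west) => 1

# 3. maze.move(dir=west) => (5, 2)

# 4. maze.sense(dir=west) => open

# 5. stack.push(x=west) => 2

# 6. maze.move(dir=west) => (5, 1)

# 7. maze.sense(dir=west) => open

# 8. stack.push(x=west) => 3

# 9. maze.move(dir=west) => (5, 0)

# 10. maze.sense(dir=north) => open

# 11. stack.push(x=north) => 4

# 12. maze.move(dir=north) => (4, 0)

# 13. maze.sense(dir=north) => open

# 14. stack.push(x=north) => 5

# 15. maze.move(dir=north) => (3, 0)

# 16. maze.sense(dir=north) => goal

# 17. maze.move(dir=north) => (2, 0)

Answer: (2, 0)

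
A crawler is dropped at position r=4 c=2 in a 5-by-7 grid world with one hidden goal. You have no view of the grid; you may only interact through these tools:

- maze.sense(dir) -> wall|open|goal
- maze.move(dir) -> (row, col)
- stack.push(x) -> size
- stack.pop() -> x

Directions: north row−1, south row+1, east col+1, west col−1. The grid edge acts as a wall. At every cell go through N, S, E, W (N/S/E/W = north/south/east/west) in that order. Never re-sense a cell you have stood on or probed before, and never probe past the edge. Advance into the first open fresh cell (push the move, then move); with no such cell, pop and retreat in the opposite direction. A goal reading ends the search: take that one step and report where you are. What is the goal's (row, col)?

# maze.sense(dir='north') == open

# stack.push(x='north') == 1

# maze.move(dir='north') == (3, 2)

# maze.sense(dir='north') == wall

# maze.sense(dir='east') == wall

# maze.sense(dir='west') == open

# stack.push(x='west') == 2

# maze.move(dir='west') == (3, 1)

# maze.sense(dir='north') == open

# stack.push(x='north') == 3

# maze.move(dir='north') == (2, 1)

# maze.sense(dir='north') == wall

# maze.sense(dir='west') == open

# stack.push(x='west') == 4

# maze.move(dir='west') == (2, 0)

# maze.sense(dir='north') == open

# stack.push(x='north') == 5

# maze.move(dir='north') == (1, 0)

# maze.sense(dir='north') == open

# stack.push(x='north') == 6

# maze.move(dir='north') == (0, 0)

# maze.sense(dir='east') == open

# stack.push(x='east') == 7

# maze.move(dir='east') == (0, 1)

# maze.sense(dir='east') == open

# stack.push(x='east') == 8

# maze.move(dir='east') == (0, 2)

# maze.sense(dir='south') == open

# stack.push(x='south') == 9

# maze.move(dir='south') == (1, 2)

# maze.sense(dir='east') == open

# stack.push(x='east') == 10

# maze.move(dir='east') == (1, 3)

# maze.sense(dir='north') == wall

# maze.sense(dir='south') == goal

# maze.move(dir='south') == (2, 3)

Answer: (2, 3)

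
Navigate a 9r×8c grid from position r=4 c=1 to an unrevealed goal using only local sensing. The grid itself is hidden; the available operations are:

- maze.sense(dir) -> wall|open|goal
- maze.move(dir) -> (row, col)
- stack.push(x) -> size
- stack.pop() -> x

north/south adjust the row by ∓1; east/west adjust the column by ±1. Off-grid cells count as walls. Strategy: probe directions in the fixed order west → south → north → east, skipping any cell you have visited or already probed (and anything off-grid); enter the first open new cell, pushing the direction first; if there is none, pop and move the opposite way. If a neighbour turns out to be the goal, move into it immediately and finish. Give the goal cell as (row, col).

I run maze.sense passing dir=west, yielding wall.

Then maze.sense passing dir=south, and observe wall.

I run maze.sense passing dir=north, → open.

Now I run stack.push passing x=north, → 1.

I try maze.move passing dir=north, and get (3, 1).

I invoke maze.sense passing dir=west, : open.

Invoking stack.push passing x=west, → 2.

Using maze.move passing dir=west, : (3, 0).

Now I run maze.sense passing dir=north, giving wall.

Next I call stack.pop, yielding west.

I use maze.move passing dir=east, : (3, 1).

Calling maze.sense passing dir=north, — result: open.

Now I run stack.push passing x=north, → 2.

Using maze.move passing dir=north, giving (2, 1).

I use maze.sense passing dir=north, which returns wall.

Then maze.sense passing dir=east, → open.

Invoking stack.push passing x=east, giving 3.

Calling maze.move passing dir=east, — result: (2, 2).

I call maze.sense passing dir=south, which returns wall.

I try maze.sense passing dir=north, which returns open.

Now I run stack.push passing x=north, → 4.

Using maze.move passing dir=north, and observe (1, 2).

I try maze.sense passing dir=north, yielding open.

Now I run stack.push passing x=north, giving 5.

Calling maze.move passing dir=north, and get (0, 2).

I use maze.sense passing dir=west, giving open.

I try stack.push passing x=west, : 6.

Now I run maze.move passing dir=west, and see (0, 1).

I call maze.sense passing dir=west, and get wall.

Next I call stack.pop, and observe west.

Invoking maze.move passing dir=east, yielding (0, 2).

I run maze.sense passing dir=east, and see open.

Then stack.push passing x=east, giving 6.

Now I run maze.move passing dir=east, : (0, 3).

Invoking maze.sense passing dir=south, : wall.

I invoke maze.sense passing dir=east, → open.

Invoking stack.push passing x=east, and see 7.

I try maze.move passing dir=east, giving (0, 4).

Next I call maze.sense passing dir=south, — result: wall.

Using maze.sense passing dir=east, which returns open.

Calling stack.push passing x=east, — result: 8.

I invoke maze.move passing dir=east, and observe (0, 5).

I invoke maze.sense passing dir=south, : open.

Now I run stack.push passing x=south, giving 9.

Calling maze.move passing dir=south, which returns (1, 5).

Then maze.sense passing dir=south, which returns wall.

I use maze.sense passing dir=east, which returns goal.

I try maze.move passing dir=east, and see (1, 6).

Answer: (1, 6)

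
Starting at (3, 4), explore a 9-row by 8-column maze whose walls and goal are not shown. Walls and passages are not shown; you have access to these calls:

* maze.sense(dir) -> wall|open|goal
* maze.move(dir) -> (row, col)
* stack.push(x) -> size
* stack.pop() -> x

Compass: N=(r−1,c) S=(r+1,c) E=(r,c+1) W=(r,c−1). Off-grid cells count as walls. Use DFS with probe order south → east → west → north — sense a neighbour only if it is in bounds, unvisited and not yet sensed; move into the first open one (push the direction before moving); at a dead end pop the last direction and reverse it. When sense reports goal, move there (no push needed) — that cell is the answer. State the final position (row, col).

>> maze.sense(dir: south)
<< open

>> stack.push(x: south)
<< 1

>> maze.move(dir: south)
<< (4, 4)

>> maze.sense(dir: south)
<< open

>> stack.push(x: south)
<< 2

>> maze.move(dir: south)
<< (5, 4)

>> maze.sense(dir: south)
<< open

>> stack.push(x: south)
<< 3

>> maze.move(dir: south)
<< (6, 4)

>> maze.sense(dir: south)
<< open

>> stack.push(x: south)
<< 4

>> maze.move(dir: south)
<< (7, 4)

>> maze.sense(dir: south)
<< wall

>> maze.sense(dir: east)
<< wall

>> maze.sense(dir: west)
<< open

>> stack.push(x: west)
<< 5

>> maze.move(dir: west)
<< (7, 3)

>> maze.sense(dir: south)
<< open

>> stack.push(x: south)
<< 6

>> maze.move(dir: south)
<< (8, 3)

>> maze.sense(dir: west)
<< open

>> stack.push(x: west)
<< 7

>> maze.move(dir: west)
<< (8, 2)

>> maze.sense(dir: west)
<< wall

>> maze.sense(dir: north)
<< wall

>> stack.pop()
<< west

>> maze.move(dir: east)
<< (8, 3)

>> stack.pop()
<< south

>> maze.move(dir: north)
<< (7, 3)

>> maze.sense(dir: north)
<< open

>> stack.push(x: north)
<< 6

>> maze.move(dir: north)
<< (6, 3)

>> maze.sense(dir: west)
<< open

>> stack.push(x: west)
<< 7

>> maze.move(dir: west)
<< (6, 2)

>> maze.sense(dir: west)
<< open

>> stack.push(x: west)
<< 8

>> maze.move(dir: west)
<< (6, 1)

>> maze.sense(dir: south)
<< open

>> stack.push(x: south)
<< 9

>> maze.move(dir: south)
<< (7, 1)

>> maze.sense(dir: west)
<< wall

>> stack.pop()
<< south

>> maze.move(dir: north)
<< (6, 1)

>> maze.sense(dir: west)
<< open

>> stack.push(x: west)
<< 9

>> maze.move(dir: west)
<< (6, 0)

>> maze.sense(dir: north)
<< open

>> stack.push(x: north)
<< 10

>> maze.move(dir: north)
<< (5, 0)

>> maze.sense(dir: east)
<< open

>> stack.push(x: east)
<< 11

>> maze.move(dir: east)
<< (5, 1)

>> maze.sense(dir: east)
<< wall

>> maze.sense(dir: north)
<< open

>> stack.push(x: north)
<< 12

>> maze.move(dir: north)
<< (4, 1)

>> maze.sense(dir: east)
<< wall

>> maze.sense(dir: west)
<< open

>> stack.push(x: west)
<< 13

>> maze.move(dir: west)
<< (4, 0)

>> maze.sense(dir: north)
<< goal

>> maze.move(dir: north)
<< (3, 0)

Answer: (3, 0)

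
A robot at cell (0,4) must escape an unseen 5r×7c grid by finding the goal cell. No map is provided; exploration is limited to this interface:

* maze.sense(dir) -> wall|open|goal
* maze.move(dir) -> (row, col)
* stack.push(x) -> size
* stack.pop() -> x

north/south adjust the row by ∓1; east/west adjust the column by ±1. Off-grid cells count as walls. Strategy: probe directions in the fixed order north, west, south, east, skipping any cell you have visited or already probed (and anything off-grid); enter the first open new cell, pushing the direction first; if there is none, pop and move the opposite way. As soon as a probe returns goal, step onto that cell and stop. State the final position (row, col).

[in] sense dir='west'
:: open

[in] push x='west'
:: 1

[in] move dir='west'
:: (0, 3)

[in] sense dir='west'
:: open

[in] push x='west'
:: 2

[in] move dir='west'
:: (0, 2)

[in] sense dir='west'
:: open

[in] push x='west'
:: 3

[in] move dir='west'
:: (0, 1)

[in] sense dir='west'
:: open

[in] push x='west'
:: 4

[in] move dir='west'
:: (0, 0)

[in] sense dir='south'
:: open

[in] push x='south'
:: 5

[in] move dir='south'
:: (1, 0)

[in] sense dir='south'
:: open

[in] push x='south'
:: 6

[in] move dir='south'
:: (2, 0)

[in] sense dir='south'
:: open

[in] push x='south'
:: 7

[in] move dir='south'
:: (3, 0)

[in] sense dir='south'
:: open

[in] push x='south'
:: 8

[in] move dir='south'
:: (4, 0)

[in] sense dir='east'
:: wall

[in] pop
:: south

[in] move dir='north'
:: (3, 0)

[in] sense dir='east'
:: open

[in] push x='east'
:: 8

[in] move dir='east'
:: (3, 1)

[in] sense dir='north'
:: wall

[in] sense dir='east'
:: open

[in] push x='east'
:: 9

[in] move dir='east'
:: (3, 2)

[in] sense dir='north'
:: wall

[in] sense dir='south'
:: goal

[in] move dir='south'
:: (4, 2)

Answer: (4, 2)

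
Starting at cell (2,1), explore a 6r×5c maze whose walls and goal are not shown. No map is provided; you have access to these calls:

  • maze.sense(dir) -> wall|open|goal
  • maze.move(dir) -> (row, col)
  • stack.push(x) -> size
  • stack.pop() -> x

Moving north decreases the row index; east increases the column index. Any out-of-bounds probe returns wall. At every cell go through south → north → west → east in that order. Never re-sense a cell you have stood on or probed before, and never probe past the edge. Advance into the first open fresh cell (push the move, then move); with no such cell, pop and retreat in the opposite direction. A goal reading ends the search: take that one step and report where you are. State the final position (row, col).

-> maze.sense(dir→south)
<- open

-> stack.push(x→south)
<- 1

-> maze.move(dir→south)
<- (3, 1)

-> maze.sense(dir→south)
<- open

-> stack.push(x→south)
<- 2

-> maze.move(dir→south)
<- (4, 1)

-> maze.sense(dir→south)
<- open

-> stack.push(x→south)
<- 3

-> maze.move(dir→south)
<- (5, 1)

-> maze.sense(dir→west)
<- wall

-> maze.sense(dir→east)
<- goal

-> maze.move(dir→east)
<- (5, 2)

Answer: (5, 2)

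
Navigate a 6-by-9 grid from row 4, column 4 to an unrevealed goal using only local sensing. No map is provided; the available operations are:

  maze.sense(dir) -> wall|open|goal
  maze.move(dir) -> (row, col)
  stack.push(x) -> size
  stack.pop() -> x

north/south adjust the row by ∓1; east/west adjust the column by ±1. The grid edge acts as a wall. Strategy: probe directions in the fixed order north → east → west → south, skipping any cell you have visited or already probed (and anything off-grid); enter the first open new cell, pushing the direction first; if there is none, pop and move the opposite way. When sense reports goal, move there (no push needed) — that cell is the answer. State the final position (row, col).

% 1. sense(dir→north) : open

% 2. push(x→north) : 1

% 3. move(dir→north) : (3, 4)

% 4. sense(dir→north) : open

% 5. push(x→north) : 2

% 6. move(dir→north) : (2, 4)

% 7. sense(dir→north) : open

% 8. push(x→north) : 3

% 9. move(dir→north) : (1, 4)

% 10. sense(dir→north) : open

% 11. push(x→north) : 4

% 12. move(dir→north) : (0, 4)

% 13. sense(dir→east) : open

% 14. push(x→east) : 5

% 15. move(dir→east) : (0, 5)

% 16. sense(dir→east) : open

% 17. push(x→east) : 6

% 18. move(dir→east) : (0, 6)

% 19. sense(dir→east) : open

% 20. push(x→east) : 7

% 21. move(dir→east) : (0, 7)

% 22. sense(dir→east) : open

% 23. push(x→east) : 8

% 24. move(dir→east) : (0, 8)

% 25. sense(dir→south) : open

% 26. push(x→south) : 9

% 27. move(dir→south) : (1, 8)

% 28. sense(dir→west) : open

% 29. push(x→west) : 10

% 30. move(dir→west) : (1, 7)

% 31. sense(dir→west) : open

% 32. push(x→west) : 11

% 33. move(dir→west) : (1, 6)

% 34. sense(dir→west) : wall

% 35. sense(dir→south) : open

% 36. push(x→south) : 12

% 37. move(dir→south) : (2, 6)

% 38. sense(dir→east) : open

% 39. push(x→east) : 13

% 40. move(dir→east) : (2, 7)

% 41. sense(dir→east) : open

% 42. push(x→east) : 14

% 43. move(dir→east) : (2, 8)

% 44. sense(dir→south) : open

% 45. push(x→south) : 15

% 46. move(dir→south) : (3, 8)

% 47. sense(dir→west) : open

% 48. push(x→west) : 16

% 49. move(dir→west) : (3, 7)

% 50. sense(dir→west) : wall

% 51. sense(dir→south) : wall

% 52. pop() : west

% 53. move(dir→east) : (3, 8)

% 54. sense(dir→south) : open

% 55. push(x→south) : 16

% 56. move(dir→south) : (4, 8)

% 57. sense(dir→south) : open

% 58. push(x→south) : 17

% 59. move(dir→south) : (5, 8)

% 60. sense(dir→west) : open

% 61. push(x→west) : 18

% 62. move(dir→west) : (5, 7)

% 63. sense(dir→west) : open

% 64. push(x→west) : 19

% 65. move(dir→west) : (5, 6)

% 66. sense(dir→north) : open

% 67. push(x→north) : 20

% 68. move(dir→north) : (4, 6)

% 69. sense(dir→west) : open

% 70. push(x→west) : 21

% 71. move(dir→west) : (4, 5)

% 72. sense(dir→north) : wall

% 73. sense(dir→south) : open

% 74. push(x→south) : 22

% 75. move(dir→south) : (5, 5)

% 76. sense(dir→west) : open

% 77. push(x→west) : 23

% 78. move(dir→west) : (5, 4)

% 79. sense(dir→west) : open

% 80. push(x→west) : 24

% 81. move(dir→west) : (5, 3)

% 82. sense(dir→north) : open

% 83. push(x→north) : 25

% 84. move(dir→north) : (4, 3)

% 85. sense(dir→north) : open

% 86. push(x→north) : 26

% 87. move(dir→north) : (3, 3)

% 88. sense(dir→north) : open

% 89. push(x→north) : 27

% 90. move(dir→north) : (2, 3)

% 91. sense(dir→north) : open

% 92. push(x→north) : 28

% 93. move(dir→north) : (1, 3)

% 94. sense(dir→north) : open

% 95. push(x→north) : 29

% 96. move(dir→north) : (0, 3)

% 97. sense(dir→west) : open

% 98. push(x→west) : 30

% 99. move(dir→west) : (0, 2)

% 100. sense(dir→west) : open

% 101. push(x→west) : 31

% 102. move(dir→west) : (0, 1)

% 103. sense(dir→west) : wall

% 104. sense(dir→south) : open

% 105. push(x→south) : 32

% 106. move(dir→south) : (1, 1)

% 107. sense(dir→east) : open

% 108. push(x→east) : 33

% 109. move(dir→east) : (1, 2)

% 110. sense(dir→south) : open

% 111. push(x→south) : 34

% 112. move(dir→south) : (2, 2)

% 113. sense(dir→west) : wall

% 114. sense(dir→south) : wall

% 115. pop() : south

% 116. move(dir→north) : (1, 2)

% 117. pop() : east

% 118. move(dir→west) : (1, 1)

% 119. sense(dir→west) : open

% 120. push(x→west) : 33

% 121. move(dir→west) : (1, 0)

% 122. sense(dir→south) : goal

% 123. move(dir→south) : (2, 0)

Answer: (2, 0)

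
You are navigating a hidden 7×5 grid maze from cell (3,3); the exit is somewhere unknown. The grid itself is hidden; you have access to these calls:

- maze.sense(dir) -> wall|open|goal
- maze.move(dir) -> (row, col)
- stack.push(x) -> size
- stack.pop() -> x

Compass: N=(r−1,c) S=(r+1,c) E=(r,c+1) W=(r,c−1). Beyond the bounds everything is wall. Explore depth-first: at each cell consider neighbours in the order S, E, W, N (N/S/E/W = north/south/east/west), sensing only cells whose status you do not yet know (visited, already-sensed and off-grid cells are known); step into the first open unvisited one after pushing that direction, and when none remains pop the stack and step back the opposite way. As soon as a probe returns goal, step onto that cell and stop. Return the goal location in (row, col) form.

I use maze.sense on dir→south, and get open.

Calling stack.push on x→south, yielding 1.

Then maze.move on dir→south, yielding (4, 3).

Invoking maze.sense on dir→south, and observe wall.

Next I call maze.sense on dir→east, and get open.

I call stack.push on x→east, yielding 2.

Using maze.move on dir→east, → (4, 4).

Calling maze.sense on dir→south, → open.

Calling stack.push on x→south, giving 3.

Now I run maze.move on dir→south, and get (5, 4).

I use maze.sense on dir→south, → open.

Calling stack.push on x→south, and see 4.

Then maze.move on dir→south, giving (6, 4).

I try maze.sense on dir→west, and see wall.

I invoke stack.pop, yielding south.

I invoke maze.move on dir→north, which returns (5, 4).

I use stack.pop(), and see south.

Using maze.move on dir→north, and observe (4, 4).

I try maze.sense on dir→north, : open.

Next I call stack.push on x→north, and get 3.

Calling maze.move on dir→north, which returns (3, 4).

Using maze.sense on dir→north, yielding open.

Then stack.push on x→north, yielding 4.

I use maze.move on dir→north, yielding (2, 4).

Then maze.sense on dir→west, which returns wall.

I invoke maze.sense on dir→north, — result: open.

I invoke stack.push on x→north, and observe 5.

I use maze.move on dir→north, → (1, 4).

Next I call maze.sense on dir→west, giving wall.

I try maze.sense on dir→north, and get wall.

Invoking stack.pop, giving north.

I run maze.move on dir→south, and get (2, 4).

I use stack.pop, → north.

Then maze.move on dir→south, → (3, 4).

Then stack.pop, and see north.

I call maze.move on dir→south, and observe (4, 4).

Using stack.pop, and get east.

I use maze.move on dir→west, and see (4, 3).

Next I call maze.sense on dir→west, which returns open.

Calling stack.push on x→west, and see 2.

Now I run maze.move on dir→west, yielding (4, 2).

Then maze.sense on dir→south, giving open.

I run stack.push on x→south, and see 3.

Invoking maze.move on dir→south, : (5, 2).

Next I call maze.sense on dir→south, which returns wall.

Calling maze.sense on dir→west, giving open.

I call stack.push on x→west, yielding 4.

Invoking maze.move on dir→west, which returns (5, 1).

I run maze.sense on dir→south, giving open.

Next I call stack.push on x→south, and get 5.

Then maze.move on dir→south, and get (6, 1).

I use maze.sense on dir→west, and get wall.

Now I run stack.pop(), yielding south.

Then maze.move on dir→north, and get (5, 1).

Calling maze.sense on dir→west, and get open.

I run stack.push on x→west, and get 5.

I try maze.move on dir→west, — result: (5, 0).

Then maze.sense on dir→north, yielding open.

I run stack.push on x→north, → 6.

Using maze.move on dir→north, which returns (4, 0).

I try maze.sense on dir→east, and see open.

I use stack.push on x→east, and get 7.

Using maze.move on dir→east, which returns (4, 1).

I call maze.sense on dir→north, yielding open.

I try stack.push on x→north, : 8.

Then maze.move on dir→north, and get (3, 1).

I invoke maze.sense on dir→east, : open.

I try stack.push on x→east, and observe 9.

I try maze.move on dir→east, giving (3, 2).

Now I run maze.sense on dir→north, giving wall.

I try stack.pop(), and see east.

Invoking maze.move on dir→west, → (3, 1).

Calling maze.sense on dir→west, and observe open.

Then stack.push on x→west, → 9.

I try maze.move on dir→west, : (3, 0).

Then maze.sense on dir→north, → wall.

I try stack.pop, which returns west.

I try maze.move on dir→east, and observe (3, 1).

I try maze.sense on dir→north, yielding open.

Next I call stack.push on x→north, yielding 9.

Invoking maze.move on dir→north, : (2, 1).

I invoke maze.sense on dir→north, — result: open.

Then stack.push on x→north, — result: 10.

I invoke maze.move on dir→north, and observe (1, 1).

I use maze.sense on dir→east, giving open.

I use stack.push on x→east, and see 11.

I invoke maze.move on dir→east, and see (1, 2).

I invoke maze.sense on dir→north, and get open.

I use stack.push on x→north, → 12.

Then maze.move on dir→north, and get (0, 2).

I run maze.sense on dir→east, → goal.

Now I run maze.move on dir→east, and get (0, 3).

Answer: (0, 3)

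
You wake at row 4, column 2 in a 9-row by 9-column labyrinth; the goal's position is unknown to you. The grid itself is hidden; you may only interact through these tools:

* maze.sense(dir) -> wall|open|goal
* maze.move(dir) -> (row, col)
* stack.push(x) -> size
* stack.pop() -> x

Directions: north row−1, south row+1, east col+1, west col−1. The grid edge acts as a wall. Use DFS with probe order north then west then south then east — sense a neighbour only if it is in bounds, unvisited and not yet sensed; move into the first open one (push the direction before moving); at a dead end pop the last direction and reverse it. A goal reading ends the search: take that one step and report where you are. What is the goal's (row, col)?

>> maze.sense(dir: north)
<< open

>> stack.push(x: north)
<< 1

>> maze.move(dir: north)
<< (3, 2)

>> maze.sense(dir: north)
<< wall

>> maze.sense(dir: west)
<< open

>> stack.push(x: west)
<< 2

>> maze.move(dir: west)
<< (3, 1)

>> maze.sense(dir: north)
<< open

>> stack.push(x: north)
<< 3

>> maze.move(dir: north)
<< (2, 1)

>> maze.sense(dir: north)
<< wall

>> maze.sense(dir: west)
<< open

>> stack.push(x: west)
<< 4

>> maze.move(dir: west)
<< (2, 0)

>> maze.sense(dir: north)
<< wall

>> maze.sense(dir: south)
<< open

>> stack.push(x: south)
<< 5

>> maze.move(dir: south)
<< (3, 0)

>> maze.sense(dir: south)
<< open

>> stack.push(x: south)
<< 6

>> maze.move(dir: south)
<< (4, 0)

>> maze.sense(dir: south)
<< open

>> stack.push(x: south)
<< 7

>> maze.move(dir: south)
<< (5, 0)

>> maze.sense(dir: south)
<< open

>> stack.push(x: south)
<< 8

>> maze.move(dir: south)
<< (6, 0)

>> maze.sense(dir: south)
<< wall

>> maze.sense(dir: east)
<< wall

>> stack.pop()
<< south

>> maze.move(dir: north)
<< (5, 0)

>> maze.sense(dir: east)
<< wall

>> stack.pop()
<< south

>> maze.move(dir: north)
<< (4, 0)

>> maze.sense(dir: east)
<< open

>> stack.push(x: east)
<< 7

>> maze.move(dir: east)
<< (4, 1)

>> stack.pop()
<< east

>> maze.move(dir: west)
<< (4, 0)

>> stack.pop()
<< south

>> maze.move(dir: north)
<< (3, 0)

>> stack.pop()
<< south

>> maze.move(dir: north)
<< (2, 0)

>> stack.pop()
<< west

>> maze.move(dir: east)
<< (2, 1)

>> stack.pop()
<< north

>> maze.move(dir: south)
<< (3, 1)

>> stack.pop()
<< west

>> maze.move(dir: east)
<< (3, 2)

>> maze.sense(dir: east)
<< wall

>> stack.pop()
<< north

>> maze.move(dir: south)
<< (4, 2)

>> maze.sense(dir: south)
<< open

>> stack.push(x: south)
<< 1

>> maze.move(dir: south)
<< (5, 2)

>> maze.sense(dir: south)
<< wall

>> maze.sense(dir: east)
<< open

>> stack.push(x: east)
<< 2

>> maze.move(dir: east)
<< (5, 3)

>> maze.sense(dir: north)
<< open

>> stack.push(x: north)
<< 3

>> maze.move(dir: north)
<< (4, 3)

>> maze.sense(dir: east)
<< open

>> stack.push(x: east)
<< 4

>> maze.move(dir: east)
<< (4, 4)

>> maze.sense(dir: north)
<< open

>> stack.push(x: north)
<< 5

>> maze.move(dir: north)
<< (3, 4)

>> maze.sense(dir: north)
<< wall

>> maze.sense(dir: east)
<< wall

>> stack.pop()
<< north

>> maze.move(dir: south)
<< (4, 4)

>> maze.sense(dir: south)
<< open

>> stack.push(x: south)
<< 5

>> maze.move(dir: south)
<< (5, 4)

>> maze.sense(dir: south)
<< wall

>> maze.sense(dir: east)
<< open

>> stack.push(x: east)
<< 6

>> maze.move(dir: east)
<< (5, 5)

>> maze.sense(dir: north)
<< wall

>> maze.sense(dir: south)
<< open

>> stack.push(x: south)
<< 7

>> maze.move(dir: south)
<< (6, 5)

>> maze.sense(dir: south)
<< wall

>> maze.sense(dir: east)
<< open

>> stack.push(x: east)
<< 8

>> maze.move(dir: east)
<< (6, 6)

>> maze.sense(dir: north)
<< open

>> stack.push(x: north)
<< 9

>> maze.move(dir: north)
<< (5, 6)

>> maze.sense(dir: north)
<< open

>> stack.push(x: north)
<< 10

>> maze.move(dir: north)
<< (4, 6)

>> maze.sense(dir: north)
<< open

>> stack.push(x: north)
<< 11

>> maze.move(dir: north)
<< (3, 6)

>> maze.sense(dir: north)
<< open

>> stack.push(x: north)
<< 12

>> maze.move(dir: north)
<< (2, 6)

>> maze.sense(dir: north)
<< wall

>> maze.sense(dir: west)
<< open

>> stack.push(x: west)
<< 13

>> maze.move(dir: west)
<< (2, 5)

>> maze.sense(dir: north)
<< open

>> stack.push(x: north)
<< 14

>> maze.move(dir: north)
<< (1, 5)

>> maze.sense(dir: north)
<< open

>> stack.push(x: north)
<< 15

>> maze.move(dir: north)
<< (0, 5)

>> maze.sense(dir: west)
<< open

>> stack.push(x: west)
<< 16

>> maze.move(dir: west)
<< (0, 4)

>> maze.sense(dir: west)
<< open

>> stack.push(x: west)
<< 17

>> maze.move(dir: west)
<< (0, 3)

>> maze.sense(dir: west)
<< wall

>> maze.sense(dir: south)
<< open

>> stack.push(x: south)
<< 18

>> maze.move(dir: south)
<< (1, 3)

>> maze.sense(dir: west)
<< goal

>> maze.move(dir: west)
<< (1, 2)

Answer: (1, 2)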